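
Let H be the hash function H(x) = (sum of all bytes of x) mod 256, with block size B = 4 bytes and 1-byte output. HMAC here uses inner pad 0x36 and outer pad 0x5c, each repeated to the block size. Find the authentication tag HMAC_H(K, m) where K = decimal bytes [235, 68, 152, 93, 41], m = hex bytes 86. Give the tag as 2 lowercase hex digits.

Key decimal bytes [235, 68, 152, 93, 41] = eb 44 98 5d 29 is 5 bytes > B = 4, so hash it first: H(key) = 4d, then zero-pad to 4 bytes: K' = 4d 00 00 00.
K' ⊕ ipad = 7b 36 36 36.  K' ⊕ opad = 11 5c 5c 5c.
Inner input = (K'⊕ipad) ∥ m = 7b 36 36 36 ∥ 86.
Inner hash: sum = 123+54+54+54+134 = 419; mod 256 = 163 → a3.
Outer input = (K'⊕opad) ∥ inner = 11 5c 5c 5c ∥ a3.
Outer hash (tag): sum = 17+92+92+92+163 = 456; mod 256 = 200 → c8.

c8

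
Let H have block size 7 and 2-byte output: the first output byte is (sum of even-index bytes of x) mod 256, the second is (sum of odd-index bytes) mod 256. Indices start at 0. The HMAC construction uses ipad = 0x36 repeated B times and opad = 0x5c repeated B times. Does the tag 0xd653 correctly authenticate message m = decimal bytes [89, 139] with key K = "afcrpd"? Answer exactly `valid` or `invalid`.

invalid

Key "afcrpd" = 61 66 63 72 70 64 is 6 bytes ≤ B = 7; zero-pad to 7 bytes: K' = 61 66 63 72 70 64 00.
K' ⊕ ipad = 57 50 55 44 46 52 36; K' ⊕ opad = 3d 3a 3f 2e 2c 38 5c.
Inner hash: even-index sum = 435 mod 256 = 179; odd-index sum = 319 mod 256 = 63 → b3 3f.
Outer hash (recomputed tag): even-index sum = 323 mod 256 = 67; odd-index sum = 339 mod 256 = 83 → 43 53.
Recomputed tag = 4353; claimed = d653 → mismatch.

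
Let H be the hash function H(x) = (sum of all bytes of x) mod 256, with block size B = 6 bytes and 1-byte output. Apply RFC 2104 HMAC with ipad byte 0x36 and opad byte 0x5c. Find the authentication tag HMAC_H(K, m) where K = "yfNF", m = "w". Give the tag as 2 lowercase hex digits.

Key "yfNF" = 79 66 4e 46 is 4 bytes ≤ B = 6; zero-pad to 6 bytes: K' = 79 66 4e 46 00 00.
K' ⊕ ipad = 4f 50 78 70 36 36.  K' ⊕ opad = 25 3a 12 1a 5c 5c.
Inner input = (K'⊕ipad) ∥ m = 4f 50 78 70 36 36 ∥ 77.
Inner hash: sum = 79+80+120+112+54+54+119 = 618; mod 256 = 106 → 6a.
Outer input = (K'⊕opad) ∥ inner = 25 3a 12 1a 5c 5c ∥ 6a.
Outer hash (tag): sum = 37+58+18+26+92+92+106 = 429; mod 256 = 173 → ad.

ad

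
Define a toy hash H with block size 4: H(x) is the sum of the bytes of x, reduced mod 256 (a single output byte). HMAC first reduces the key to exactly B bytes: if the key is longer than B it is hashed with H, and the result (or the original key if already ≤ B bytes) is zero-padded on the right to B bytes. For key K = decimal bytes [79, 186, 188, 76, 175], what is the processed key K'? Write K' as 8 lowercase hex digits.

|K| = 5 > B = 4, so first hash the key.
H(K): sum = 79+186+188+76+175 = 704; mod 256 = 192 → c0.
Zero-pad H(K) = c0 to 4 bytes: K' = c0 00 00 00.

c0000000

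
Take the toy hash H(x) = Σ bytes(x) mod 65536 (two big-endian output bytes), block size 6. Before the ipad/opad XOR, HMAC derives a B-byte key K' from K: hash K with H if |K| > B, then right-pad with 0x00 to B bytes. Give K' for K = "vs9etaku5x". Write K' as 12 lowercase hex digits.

|K| = 10 > B = 6, so first hash the key.
H(K): sum = 118+115+57+101+116+97+107+117+53+120 = 1001 → 03 e9.
Zero-pad H(K) = 03 e9 to 6 bytes: K' = 03 e9 00 00 00 00.

03e900000000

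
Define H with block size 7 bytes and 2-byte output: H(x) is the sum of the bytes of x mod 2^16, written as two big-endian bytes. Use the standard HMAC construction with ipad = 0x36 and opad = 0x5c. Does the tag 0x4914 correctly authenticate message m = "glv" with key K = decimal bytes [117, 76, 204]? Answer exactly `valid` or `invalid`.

invalid

Key decimal bytes [117, 76, 204] = 75 4c cc is 3 bytes ≤ B = 7; zero-pad to 7 bytes: K' = 75 4c cc 00 00 00 00.
K' ⊕ ipad = 43 7a fa 36 36 36 36; K' ⊕ opad = 29 10 90 5c 5c 5c 5c.
Inner hash: sum = 67+122+250+54+54+54+54+103+108+118 = 984 → 03 d8.
Outer hash (recomputed tag): sum = 41+16+144+92+92+92+92+3+216 = 788 → 03 14.
Recomputed tag = 0314; claimed = 4914 → mismatch.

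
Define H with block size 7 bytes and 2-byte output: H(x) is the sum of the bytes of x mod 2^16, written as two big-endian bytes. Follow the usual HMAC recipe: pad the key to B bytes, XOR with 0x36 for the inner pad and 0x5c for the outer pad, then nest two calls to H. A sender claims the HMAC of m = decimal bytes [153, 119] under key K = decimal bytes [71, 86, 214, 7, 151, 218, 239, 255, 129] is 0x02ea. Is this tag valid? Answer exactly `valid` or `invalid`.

Key decimal bytes [71, 86, 214, 7, 151, 218, 239, 255, 129] = 47 56 d6 07 97 da ef ff 81 is 9 bytes > B = 7, so hash it first: H(key) = 05 5a, then zero-pad to 7 bytes: K' = 05 5a 00 00 00 00 00.
K' ⊕ ipad = 33 6c 36 36 36 36 36; K' ⊕ opad = 59 06 5c 5c 5c 5c 5c.
Inner hash: sum = 51+108+54+54+54+54+54+153+119 = 701 → 02 bd.
Outer hash (recomputed tag): sum = 89+6+92+92+92+92+92+2+189 = 746 → 02 ea.
Recomputed tag = 02ea; claimed = 02ea → match.

valid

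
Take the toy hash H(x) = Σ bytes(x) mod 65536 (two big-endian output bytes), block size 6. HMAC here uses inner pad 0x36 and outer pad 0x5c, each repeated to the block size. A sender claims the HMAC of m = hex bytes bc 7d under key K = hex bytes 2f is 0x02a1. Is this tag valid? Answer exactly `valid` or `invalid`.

Key hex bytes 2f is 1 byte ≤ B = 6; zero-pad to 6 bytes: K' = 2f 00 00 00 00 00.
K' ⊕ ipad = 19 36 36 36 36 36; K' ⊕ opad = 73 5c 5c 5c 5c 5c.
Inner hash: sum = 25+54+54+54+54+54+188+125 = 608 → 02 60.
Outer hash (recomputed tag): sum = 115+92+92+92+92+92+2+96 = 673 → 02 a1.
Recomputed tag = 02a1; claimed = 02a1 → match.

valid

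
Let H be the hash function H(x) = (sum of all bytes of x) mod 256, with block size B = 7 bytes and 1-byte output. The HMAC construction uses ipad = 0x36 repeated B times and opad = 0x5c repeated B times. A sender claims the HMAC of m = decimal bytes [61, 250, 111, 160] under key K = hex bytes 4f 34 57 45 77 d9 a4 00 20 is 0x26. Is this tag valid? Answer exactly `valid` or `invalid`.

Key hex bytes 4f 34 57 45 77 d9 a4 00 20 is 9 bytes > B = 7, so hash it first: H(key) = 33, then zero-pad to 7 bytes: K' = 33 00 00 00 00 00 00.
K' ⊕ ipad = 05 36 36 36 36 36 36; K' ⊕ opad = 6f 5c 5c 5c 5c 5c 5c.
Inner hash: sum = 5+54+54+54+54+54+54+61+250+111+160 = 911; mod 256 = 143 → 8f.
Outer hash (recomputed tag): sum = 111+92+92+92+92+92+92+143 = 806; mod 256 = 38 → 26.
Recomputed tag = 26; claimed = 26 → match.

valid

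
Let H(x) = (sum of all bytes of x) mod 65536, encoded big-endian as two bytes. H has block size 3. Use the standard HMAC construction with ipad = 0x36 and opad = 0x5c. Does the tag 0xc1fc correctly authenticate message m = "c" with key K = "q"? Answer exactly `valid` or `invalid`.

invalid

Key "q" = 71 is 1 byte ≤ B = 3; zero-pad to 3 bytes: K' = 71 00 00.
K' ⊕ ipad = 47 36 36; K' ⊕ opad = 2d 5c 5c.
Inner hash: sum = 71+54+54+99 = 278 → 01 16.
Outer hash (recomputed tag): sum = 45+92+92+1+22 = 252 → 00 fc.
Recomputed tag = 00fc; claimed = c1fc → mismatch.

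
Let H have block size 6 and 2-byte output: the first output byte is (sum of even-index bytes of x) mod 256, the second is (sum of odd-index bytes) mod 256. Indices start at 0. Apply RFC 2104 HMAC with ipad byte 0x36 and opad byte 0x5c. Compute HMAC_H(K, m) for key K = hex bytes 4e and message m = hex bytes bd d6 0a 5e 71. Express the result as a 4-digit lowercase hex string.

e6ea

Key hex bytes 4e is 1 byte ≤ B = 6; zero-pad to 6 bytes: K' = 4e 00 00 00 00 00.
K' ⊕ ipad = 78 36 36 36 36 36.  K' ⊕ opad = 12 5c 5c 5c 5c 5c.
Inner input = (K'⊕ipad) ∥ m = 78 36 36 36 36 36 ∥ bd d6 0a 5e 71.
Inner hash: even-index sum = 540 mod 256 = 28; odd-index sum = 470 mod 256 = 214 → 1c d6.
Outer input = (K'⊕opad) ∥ inner = 12 5c 5c 5c 5c 5c ∥ 1c d6.
Outer hash (tag): even-index sum = 230 mod 256 = 230; odd-index sum = 490 mod 256 = 234 → e6 ea.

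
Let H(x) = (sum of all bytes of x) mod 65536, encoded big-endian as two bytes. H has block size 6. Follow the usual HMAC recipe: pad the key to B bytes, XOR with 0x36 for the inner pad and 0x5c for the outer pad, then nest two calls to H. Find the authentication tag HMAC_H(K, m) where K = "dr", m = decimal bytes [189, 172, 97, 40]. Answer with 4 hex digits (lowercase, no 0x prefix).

Key "dr" = 64 72 is 2 bytes ≤ B = 6; zero-pad to 6 bytes: K' = 64 72 00 00 00 00.
K' ⊕ ipad = 52 44 36 36 36 36.  K' ⊕ opad = 38 2e 5c 5c 5c 5c.
Inner input = (K'⊕ipad) ∥ m = 52 44 36 36 36 36 ∥ bd ac 61 28.
Inner hash: sum = 82+68+54+54+54+54+189+172+97+40 = 864 → 03 60.
Outer input = (K'⊕opad) ∥ inner = 38 2e 5c 5c 5c 5c ∥ 03 60.
Outer hash (tag): sum = 56+46+92+92+92+92+3+96 = 569 → 02 39.

0239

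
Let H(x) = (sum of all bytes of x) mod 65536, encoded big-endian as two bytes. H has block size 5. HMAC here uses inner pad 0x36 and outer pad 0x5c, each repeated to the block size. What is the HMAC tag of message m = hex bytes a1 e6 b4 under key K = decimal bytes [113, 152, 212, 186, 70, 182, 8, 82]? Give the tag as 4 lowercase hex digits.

Key decimal bytes [113, 152, 212, 186, 70, 182, 8, 82] = 71 98 d4 ba 46 b6 08 52 is 8 bytes > B = 5, so hash it first: H(key) = 03 ed, then zero-pad to 5 bytes: K' = 03 ed 00 00 00.
K' ⊕ ipad = 35 db 36 36 36.  K' ⊕ opad = 5f b1 5c 5c 5c.
Inner input = (K'⊕ipad) ∥ m = 35 db 36 36 36 ∥ a1 e6 b4.
Inner hash: sum = 53+219+54+54+54+161+230+180 = 1005 → 03 ed.
Outer input = (K'⊕opad) ∥ inner = 5f b1 5c 5c 5c ∥ 03 ed.
Outer hash (tag): sum = 95+177+92+92+92+3+237 = 788 → 03 14.

0314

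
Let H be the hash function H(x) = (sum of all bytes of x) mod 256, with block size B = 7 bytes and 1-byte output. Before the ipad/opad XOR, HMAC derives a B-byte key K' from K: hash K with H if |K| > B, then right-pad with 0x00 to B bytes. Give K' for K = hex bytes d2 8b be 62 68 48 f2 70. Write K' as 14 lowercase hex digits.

|K| = 8 > B = 7, so first hash the key.
H(K): sum = 210+139+190+98+104+72+242+112 = 1167; mod 256 = 143 → 8f.
Zero-pad H(K) = 8f to 7 bytes: K' = 8f 00 00 00 00 00 00.

8f000000000000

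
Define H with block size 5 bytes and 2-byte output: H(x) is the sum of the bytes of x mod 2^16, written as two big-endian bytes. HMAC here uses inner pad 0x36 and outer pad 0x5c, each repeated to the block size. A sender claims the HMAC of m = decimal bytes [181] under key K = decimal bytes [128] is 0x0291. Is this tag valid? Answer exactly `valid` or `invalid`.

Key decimal bytes [128] = 80 is 1 byte ≤ B = 5; zero-pad to 5 bytes: K' = 80 00 00 00 00.
K' ⊕ ipad = b6 36 36 36 36; K' ⊕ opad = dc 5c 5c 5c 5c.
Inner hash: sum = 182+54+54+54+54+181 = 579 → 02 43.
Outer hash (recomputed tag): sum = 220+92+92+92+92+2+67 = 657 → 02 91.
Recomputed tag = 0291; claimed = 0291 → match.

valid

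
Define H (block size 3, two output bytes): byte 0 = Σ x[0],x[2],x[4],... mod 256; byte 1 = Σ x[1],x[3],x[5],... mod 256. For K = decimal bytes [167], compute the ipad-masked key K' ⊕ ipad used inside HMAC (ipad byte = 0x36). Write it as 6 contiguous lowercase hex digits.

Key decimal bytes [167] = a7 is 1 byte ≤ B = 3; zero-pad to 3 bytes: K' = a7 00 00.
XOR each byte with 0x36: a7⊕36=91, 00⊕36=36, 00⊕36=36.

913636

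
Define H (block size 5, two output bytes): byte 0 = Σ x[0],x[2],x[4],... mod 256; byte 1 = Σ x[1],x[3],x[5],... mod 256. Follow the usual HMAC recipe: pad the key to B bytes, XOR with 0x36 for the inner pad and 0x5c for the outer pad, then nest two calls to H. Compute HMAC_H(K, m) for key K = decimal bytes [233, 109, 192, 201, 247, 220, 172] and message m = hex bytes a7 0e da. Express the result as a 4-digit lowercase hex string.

a39e

Key decimal bytes [233, 109, 192, 201, 247, 220, 172] = e9 6d c0 c9 f7 dc ac is 7 bytes > B = 5, so hash it first: H(key) = 4c 12, then zero-pad to 5 bytes: K' = 4c 12 00 00 00.
K' ⊕ ipad = 7a 24 36 36 36.  K' ⊕ opad = 10 4e 5c 5c 5c.
Inner input = (K'⊕ipad) ∥ m = 7a 24 36 36 36 ∥ a7 0e da.
Inner hash: even-index sum = 244 mod 256 = 244; odd-index sum = 475 mod 256 = 219 → f4 db.
Outer input = (K'⊕opad) ∥ inner = 10 4e 5c 5c 5c ∥ f4 db.
Outer hash (tag): even-index sum = 419 mod 256 = 163; odd-index sum = 414 mod 256 = 158 → a3 9e.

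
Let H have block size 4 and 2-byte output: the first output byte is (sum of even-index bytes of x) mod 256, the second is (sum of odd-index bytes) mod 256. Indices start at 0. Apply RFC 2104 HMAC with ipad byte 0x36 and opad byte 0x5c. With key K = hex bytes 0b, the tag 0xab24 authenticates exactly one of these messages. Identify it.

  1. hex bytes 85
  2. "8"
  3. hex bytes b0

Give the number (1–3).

1

Key hex bytes 0b is 1 byte ≤ B = 4; zero-pad to 4 bytes: K' = 0b 00 00 00.
K' ⊕ ipad = 3d 36 36 36; K' ⊕ opad = 57 5c 5c 5c.
m1: inner = H(3d 36 36 36 85) = f8 6c; tag = H(57 5c 5c 5c f8 6c) = ab24 ← matches
m2: inner = H(3d 36 36 36 38) = ab 6c; tag = H(57 5c 5c 5c ab 6c) = 5e24
m3: inner = H(3d 36 36 36 b0) = 23 6c; tag = H(57 5c 5c 5c 23 6c) = d624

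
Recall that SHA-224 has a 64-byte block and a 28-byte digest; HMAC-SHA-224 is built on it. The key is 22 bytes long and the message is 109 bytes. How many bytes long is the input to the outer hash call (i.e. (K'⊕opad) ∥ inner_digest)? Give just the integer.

Key is 22 ≤ 64 bytes, zero-padded: |K'| = 64.
Outer input = (K'⊕opad) ∥ H(inner) → 64 + 28 = 92 bytes.

92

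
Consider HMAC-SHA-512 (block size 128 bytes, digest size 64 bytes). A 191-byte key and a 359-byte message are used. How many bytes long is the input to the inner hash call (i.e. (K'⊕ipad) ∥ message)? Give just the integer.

Key is 191 > 128 bytes, so it is hashed to 64 bytes then zero-padded to 128: |K'| = 128.
Inner input = (K'⊕ipad) ∥ m → 128 + 359 = 487 bytes.

487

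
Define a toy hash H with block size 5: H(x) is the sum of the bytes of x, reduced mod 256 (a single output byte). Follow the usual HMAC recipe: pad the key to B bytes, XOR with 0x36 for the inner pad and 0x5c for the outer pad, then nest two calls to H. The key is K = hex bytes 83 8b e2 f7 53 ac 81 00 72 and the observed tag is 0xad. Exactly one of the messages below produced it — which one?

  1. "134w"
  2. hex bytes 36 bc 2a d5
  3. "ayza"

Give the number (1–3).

2

Key hex bytes 83 8b e2 f7 53 ac 81 00 72 is 9 bytes > B = 5, so hash it first: H(key) = d9, then zero-pad to 5 bytes: K' = d9 00 00 00 00.
K' ⊕ ipad = ef 36 36 36 36; K' ⊕ opad = 85 5c 5c 5c 5c.
m1: inner = H(ef 36 36 36 36 31 33 34 77) = d6; tag = H(85 5c 5c 5c 5c d6) = cb
m2: inner = H(ef 36 36 36 36 36 bc 2a d5) = b8; tag = H(85 5c 5c 5c 5c b8) = ad ← matches
m3: inner = H(ef 36 36 36 36 61 79 7a 61) = 7c; tag = H(85 5c 5c 5c 5c 7c) = 71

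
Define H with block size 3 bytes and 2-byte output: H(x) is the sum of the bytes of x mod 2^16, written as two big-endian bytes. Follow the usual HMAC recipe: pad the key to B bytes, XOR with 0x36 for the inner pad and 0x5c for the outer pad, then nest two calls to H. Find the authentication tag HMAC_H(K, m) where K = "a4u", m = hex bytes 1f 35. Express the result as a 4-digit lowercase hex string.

Key "a4u" = 61 34 75 is exactly B = 3 bytes: K' = 61 34 75.
K' ⊕ ipad = 57 02 43.  K' ⊕ opad = 3d 68 29.
Inner input = (K'⊕ipad) ∥ m = 57 02 43 ∥ 1f 35.
Inner hash: sum = 87+2+67+31+53 = 240 → 00 f0.
Outer input = (K'⊕opad) ∥ inner = 3d 68 29 ∥ 00 f0.
Outer hash (tag): sum = 61+104+41+0+240 = 446 → 01 be.

01be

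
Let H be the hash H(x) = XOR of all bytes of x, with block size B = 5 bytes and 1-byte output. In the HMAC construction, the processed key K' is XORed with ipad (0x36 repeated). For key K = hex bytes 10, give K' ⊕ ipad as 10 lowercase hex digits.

Key hex bytes 10 is 1 byte ≤ B = 5; zero-pad to 5 bytes: K' = 10 00 00 00 00.
XOR each byte with 0x36: 10⊕36=26, 00⊕36=36, 00⊕36=36, 00⊕36=36, 00⊕36=36.

2636363636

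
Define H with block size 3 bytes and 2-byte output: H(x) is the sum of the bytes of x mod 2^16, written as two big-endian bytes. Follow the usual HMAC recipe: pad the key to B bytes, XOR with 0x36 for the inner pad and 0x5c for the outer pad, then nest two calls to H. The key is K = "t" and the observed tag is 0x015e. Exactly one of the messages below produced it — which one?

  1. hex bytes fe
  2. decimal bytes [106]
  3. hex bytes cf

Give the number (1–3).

Key "t" = 74 is 1 byte ≤ B = 3; zero-pad to 3 bytes: K' = 74 00 00.
K' ⊕ ipad = 42 36 36; K' ⊕ opad = 28 5c 5c.
m1: inner = H(42 36 36 fe) = 01 ac; tag = H(28 5c 5c 01 ac) = 018d
m2: inner = H(42 36 36 6a) = 01 18; tag = H(28 5c 5c 01 18) = 00f9
m3: inner = H(42 36 36 cf) = 01 7d; tag = H(28 5c 5c 01 7d) = 015e ← matches

3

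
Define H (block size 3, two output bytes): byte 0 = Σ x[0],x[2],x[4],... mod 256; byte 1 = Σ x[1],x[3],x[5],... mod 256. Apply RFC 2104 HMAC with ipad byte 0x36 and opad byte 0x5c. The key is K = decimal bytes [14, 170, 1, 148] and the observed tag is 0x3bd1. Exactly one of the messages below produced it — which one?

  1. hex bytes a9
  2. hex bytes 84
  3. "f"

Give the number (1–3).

Key decimal bytes [14, 170, 1, 148] = 0e aa 01 94 is 4 bytes > B = 3, so hash it first: H(key) = 0f 3e, then zero-pad to 3 bytes: K' = 0f 3e 00.
K' ⊕ ipad = 39 08 36; K' ⊕ opad = 53 62 5c.
m1: inner = H(39 08 36 a9) = 6f b1; tag = H(53 62 5c 6f b1) = 60d1
m2: inner = H(39 08 36 84) = 6f 8c; tag = H(53 62 5c 6f 8c) = 3bd1 ← matches
m3: inner = H(39 08 36 66) = 6f 6e; tag = H(53 62 5c 6f 6e) = 1dd1

2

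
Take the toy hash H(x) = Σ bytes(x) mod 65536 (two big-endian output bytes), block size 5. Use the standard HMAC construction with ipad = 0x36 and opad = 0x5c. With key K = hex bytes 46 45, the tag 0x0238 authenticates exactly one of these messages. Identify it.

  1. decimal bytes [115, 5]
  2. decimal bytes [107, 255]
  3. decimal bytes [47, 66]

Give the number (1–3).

2

Key hex bytes 46 45 is 2 bytes ≤ B = 5; zero-pad to 5 bytes: K' = 46 45 00 00 00.
K' ⊕ ipad = 70 73 36 36 36; K' ⊕ opad = 1a 19 5c 5c 5c.
m1: inner = H(70 73 36 36 36 73 05) = 01 fd; tag = H(1a 19 5c 5c 5c 01 fd) = 0245
m2: inner = H(70 73 36 36 36 6b ff) = 02 ef; tag = H(1a 19 5c 5c 5c 02 ef) = 0238 ← matches
m3: inner = H(70 73 36 36 36 2f 42) = 01 f6; tag = H(1a 19 5c 5c 5c 01 f6) = 023e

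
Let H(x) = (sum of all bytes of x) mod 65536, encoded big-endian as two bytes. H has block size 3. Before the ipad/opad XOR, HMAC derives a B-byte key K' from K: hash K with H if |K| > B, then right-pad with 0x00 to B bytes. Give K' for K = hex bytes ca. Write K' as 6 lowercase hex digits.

Key hex bytes ca is 1 byte ≤ B = 3; zero-pad to 3 bytes: K' = ca 00 00.

ca0000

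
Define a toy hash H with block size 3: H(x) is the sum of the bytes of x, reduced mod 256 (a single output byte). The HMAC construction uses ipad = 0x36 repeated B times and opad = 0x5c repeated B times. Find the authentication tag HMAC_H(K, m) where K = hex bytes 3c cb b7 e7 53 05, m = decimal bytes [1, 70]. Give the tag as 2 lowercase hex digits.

d7

Key hex bytes 3c cb b7 e7 53 05 is 6 bytes > B = 3, so hash it first: H(key) = fd, then zero-pad to 3 bytes: K' = fd 00 00.
K' ⊕ ipad = cb 36 36.  K' ⊕ opad = a1 5c 5c.
Inner input = (K'⊕ipad) ∥ m = cb 36 36 ∥ 01 46.
Inner hash: sum = 203+54+54+1+70 = 382; mod 256 = 126 → 7e.
Outer input = (K'⊕opad) ∥ inner = a1 5c 5c ∥ 7e.
Outer hash (tag): sum = 161+92+92+126 = 471; mod 256 = 215 → d7.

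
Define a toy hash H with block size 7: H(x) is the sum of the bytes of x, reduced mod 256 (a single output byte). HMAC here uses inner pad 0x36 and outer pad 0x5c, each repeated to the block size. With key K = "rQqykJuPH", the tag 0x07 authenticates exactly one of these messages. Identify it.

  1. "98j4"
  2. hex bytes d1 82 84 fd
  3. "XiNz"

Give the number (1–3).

1

Key "rQqykJuPH" = 72 51 71 79 6b 4a 75 50 48 is 9 bytes > B = 7, so hash it first: H(key) = 6f, then zero-pad to 7 bytes: K' = 6f 00 00 00 00 00 00.
K' ⊕ ipad = 59 36 36 36 36 36 36; K' ⊕ opad = 33 5c 5c 5c 5c 5c 5c.
m1: inner = H(59 36 36 36 36 36 36 39 38 6a 34) = ac; tag = H(33 5c 5c 5c 5c 5c 5c ac) = 07 ← matches
m2: inner = H(59 36 36 36 36 36 36 d1 82 84 fd) = 71; tag = H(33 5c 5c 5c 5c 5c 5c 71) = cc
m3: inner = H(59 36 36 36 36 36 36 58 69 4e 7a) = 26; tag = H(33 5c 5c 5c 5c 5c 5c 26) = 81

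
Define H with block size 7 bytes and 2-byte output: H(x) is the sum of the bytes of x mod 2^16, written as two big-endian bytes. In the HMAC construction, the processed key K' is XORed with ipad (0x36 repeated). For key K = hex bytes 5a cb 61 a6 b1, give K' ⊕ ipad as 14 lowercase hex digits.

6cfd5790873636

Key hex bytes 5a cb 61 a6 b1 is 5 bytes ≤ B = 7; zero-pad to 7 bytes: K' = 5a cb 61 a6 b1 00 00.
XOR each byte with 0x36: 5a⊕36=6c, cb⊕36=fd, 61⊕36=57, a6⊕36=90, b1⊕36=87, 00⊕36=36, 00⊕36=36.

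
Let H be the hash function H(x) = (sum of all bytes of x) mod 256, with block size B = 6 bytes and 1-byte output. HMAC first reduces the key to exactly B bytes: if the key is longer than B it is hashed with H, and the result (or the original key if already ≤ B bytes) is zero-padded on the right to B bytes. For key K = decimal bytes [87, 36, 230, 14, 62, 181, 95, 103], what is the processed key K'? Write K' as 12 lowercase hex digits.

|K| = 8 > B = 6, so first hash the key.
H(K): sum = 87+36+230+14+62+181+95+103 = 808; mod 256 = 40 → 28.
Zero-pad H(K) = 28 to 6 bytes: K' = 28 00 00 00 00 00.

280000000000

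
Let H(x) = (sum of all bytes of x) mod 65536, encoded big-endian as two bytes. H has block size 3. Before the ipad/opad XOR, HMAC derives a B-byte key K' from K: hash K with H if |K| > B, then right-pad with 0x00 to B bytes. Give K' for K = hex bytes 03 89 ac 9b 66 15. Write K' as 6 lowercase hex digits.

024e00

|K| = 6 > B = 3, so first hash the key.
H(K): sum = 3+137+172+155+102+21 = 590 → 02 4e.
Zero-pad H(K) = 02 4e to 3 bytes: K' = 02 4e 00.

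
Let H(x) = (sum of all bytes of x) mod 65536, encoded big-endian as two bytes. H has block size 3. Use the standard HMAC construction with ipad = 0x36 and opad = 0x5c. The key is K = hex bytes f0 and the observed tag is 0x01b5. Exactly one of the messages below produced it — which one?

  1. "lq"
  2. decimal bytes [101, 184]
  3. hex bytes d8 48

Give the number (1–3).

2

Key hex bytes f0 is 1 byte ≤ B = 3; zero-pad to 3 bytes: K' = f0 00 00.
K' ⊕ ipad = c6 36 36; K' ⊕ opad = ac 5c 5c.
m1: inner = H(c6 36 36 6c 71) = 02 0f; tag = H(ac 5c 5c 02 0f) = 0175
m2: inner = H(c6 36 36 65 b8) = 02 4f; tag = H(ac 5c 5c 02 4f) = 01b5 ← matches
m3: inner = H(c6 36 36 d8 48) = 02 52; tag = H(ac 5c 5c 02 52) = 01b8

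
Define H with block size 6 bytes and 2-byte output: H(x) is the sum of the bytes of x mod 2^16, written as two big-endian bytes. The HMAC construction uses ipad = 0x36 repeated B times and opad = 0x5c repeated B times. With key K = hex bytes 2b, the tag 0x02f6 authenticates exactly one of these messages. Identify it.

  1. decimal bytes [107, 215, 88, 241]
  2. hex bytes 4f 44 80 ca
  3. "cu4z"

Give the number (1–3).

3

Key hex bytes 2b is 1 byte ≤ B = 6; zero-pad to 6 bytes: K' = 2b 00 00 00 00 00.
K' ⊕ ipad = 1d 36 36 36 36 36; K' ⊕ opad = 77 5c 5c 5c 5c 5c.
m1: inner = H(1d 36 36 36 36 36 6b d7 58 f1) = 03 b6; tag = H(77 5c 5c 5c 5c 5c 03 b6) = 02fc
m2: inner = H(1d 36 36 36 36 36 4f 44 80 ca) = 03 08; tag = H(77 5c 5c 5c 5c 5c 03 08) = 024e
m3: inner = H(1d 36 36 36 36 36 63 75 34 7a) = 02 b1; tag = H(77 5c 5c 5c 5c 5c 02 b1) = 02f6 ← matches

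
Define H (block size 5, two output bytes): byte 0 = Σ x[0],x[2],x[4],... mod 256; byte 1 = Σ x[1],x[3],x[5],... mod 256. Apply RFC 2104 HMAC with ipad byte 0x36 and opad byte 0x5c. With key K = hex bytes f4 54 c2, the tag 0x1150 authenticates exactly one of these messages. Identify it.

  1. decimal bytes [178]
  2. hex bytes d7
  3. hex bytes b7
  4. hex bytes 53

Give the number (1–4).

2

Key hex bytes f4 54 c2 is 3 bytes ≤ B = 5; zero-pad to 5 bytes: K' = f4 54 c2 00 00.
K' ⊕ ipad = c2 62 f4 36 36; K' ⊕ opad = a8 08 9e 5c 5c.
m1: inner = H(c2 62 f4 36 36 b2) = ec 4a; tag = H(a8 08 9e 5c 5c ec 4a) = ec50
m2: inner = H(c2 62 f4 36 36 d7) = ec 6f; tag = H(a8 08 9e 5c 5c ec 6f) = 1150 ← matches
m3: inner = H(c2 62 f4 36 36 b7) = ec 4f; tag = H(a8 08 9e 5c 5c ec 4f) = f150
m4: inner = H(c2 62 f4 36 36 53) = ec eb; tag = H(a8 08 9e 5c 5c ec eb) = 8d50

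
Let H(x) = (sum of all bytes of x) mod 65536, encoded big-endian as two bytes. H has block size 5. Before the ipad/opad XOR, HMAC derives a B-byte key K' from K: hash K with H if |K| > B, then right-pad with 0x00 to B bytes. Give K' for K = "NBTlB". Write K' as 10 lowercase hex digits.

Key "NBTlB" = 4e 42 54 6c 42 is exactly B = 5 bytes: K' = 4e 42 54 6c 42.

4e42546c42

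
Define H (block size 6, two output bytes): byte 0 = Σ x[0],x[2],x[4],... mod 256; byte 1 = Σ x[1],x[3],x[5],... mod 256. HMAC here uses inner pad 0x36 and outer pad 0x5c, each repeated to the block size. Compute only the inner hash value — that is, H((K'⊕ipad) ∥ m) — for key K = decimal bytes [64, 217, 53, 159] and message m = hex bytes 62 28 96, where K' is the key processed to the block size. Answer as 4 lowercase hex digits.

Key decimal bytes [64, 217, 53, 159] = 40 d9 35 9f is 4 bytes ≤ B = 6; zero-pad to 6 bytes: K' = 40 d9 35 9f 00 00.
K' ⊕ ipad = 76 ef 03 a9 36 36.
Inner input = 76 ef 03 a9 36 36 ∥ 62 28 96.
Inner hash: even-index sum = 423 mod 256 = 167; odd-index sum = 502 mod 256 = 246 → a7 f6.

a7f6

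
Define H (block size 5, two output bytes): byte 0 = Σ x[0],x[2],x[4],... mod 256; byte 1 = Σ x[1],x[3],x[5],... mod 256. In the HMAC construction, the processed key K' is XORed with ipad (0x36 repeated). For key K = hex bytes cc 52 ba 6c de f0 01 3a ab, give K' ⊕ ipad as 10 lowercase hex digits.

Key hex bytes cc 52 ba 6c de f0 01 3a ab is 9 bytes > B = 5, so hash it first: H(key) = 10 e8, then zero-pad to 5 bytes: K' = 10 e8 00 00 00.
XOR each byte with 0x36: 10⊕36=26, e8⊕36=de, 00⊕36=36, 00⊕36=36, 00⊕36=36.

26de363636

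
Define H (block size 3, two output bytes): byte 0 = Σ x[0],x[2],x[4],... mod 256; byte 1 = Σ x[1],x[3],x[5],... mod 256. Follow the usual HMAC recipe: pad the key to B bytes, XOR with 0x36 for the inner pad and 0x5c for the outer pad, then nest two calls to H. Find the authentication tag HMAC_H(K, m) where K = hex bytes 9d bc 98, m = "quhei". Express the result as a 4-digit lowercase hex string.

5113

Key hex bytes 9d bc 98 is exactly B = 3 bytes: K' = 9d bc 98.
K' ⊕ ipad = ab 8a ae.  K' ⊕ opad = c1 e0 c4.
Inner input = (K'⊕ipad) ∥ m = ab 8a ae ∥ 71 75 68 65 69.
Inner hash: even-index sum = 563 mod 256 = 51; odd-index sum = 460 mod 256 = 204 → 33 cc.
Outer input = (K'⊕opad) ∥ inner = c1 e0 c4 ∥ 33 cc.
Outer hash (tag): even-index sum = 593 mod 256 = 81; odd-index sum = 275 mod 256 = 19 → 51 13.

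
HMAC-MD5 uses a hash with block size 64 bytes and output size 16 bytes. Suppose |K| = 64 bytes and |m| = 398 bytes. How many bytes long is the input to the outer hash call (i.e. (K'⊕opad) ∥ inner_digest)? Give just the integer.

Key is 64 ≤ 64 bytes, zero-padded: |K'| = 64.
Outer input = (K'⊕opad) ∥ H(inner) → 64 + 16 = 80 bytes.

80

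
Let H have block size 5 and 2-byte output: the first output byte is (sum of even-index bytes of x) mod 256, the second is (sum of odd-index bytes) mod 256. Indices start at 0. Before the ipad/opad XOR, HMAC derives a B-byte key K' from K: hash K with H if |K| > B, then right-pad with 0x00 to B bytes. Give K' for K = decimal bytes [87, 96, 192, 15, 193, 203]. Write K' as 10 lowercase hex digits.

d83a000000

|K| = 6 > B = 5, so first hash the key.
H(K): even-index sum = 472 mod 256 = 216; odd-index sum = 314 mod 256 = 58 → d8 3a.
Zero-pad H(K) = d8 3a to 5 bytes: K' = d8 3a 00 00 00.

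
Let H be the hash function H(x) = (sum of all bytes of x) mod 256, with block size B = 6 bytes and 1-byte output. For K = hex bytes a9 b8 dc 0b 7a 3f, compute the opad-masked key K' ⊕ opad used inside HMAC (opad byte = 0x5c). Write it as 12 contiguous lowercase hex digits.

f5e480572663

Key hex bytes a9 b8 dc 0b 7a 3f is exactly B = 6 bytes: K' = a9 b8 dc 0b 7a 3f.
XOR each byte with 0x5c: a9⊕5c=f5, b8⊕5c=e4, dc⊕5c=80, 0b⊕5c=57, 7a⊕5c=26, 3f⊕5c=63.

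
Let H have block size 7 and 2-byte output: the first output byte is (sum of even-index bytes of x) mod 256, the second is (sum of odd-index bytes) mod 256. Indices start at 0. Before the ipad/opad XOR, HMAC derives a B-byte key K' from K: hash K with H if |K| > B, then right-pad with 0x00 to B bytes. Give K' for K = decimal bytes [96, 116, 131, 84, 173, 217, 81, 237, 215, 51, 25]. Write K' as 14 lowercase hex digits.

|K| = 11 > B = 7, so first hash the key.
H(K): even-index sum = 721 mod 256 = 209; odd-index sum = 705 mod 256 = 193 → d1 c1.
Zero-pad H(K) = d1 c1 to 7 bytes: K' = d1 c1 00 00 00 00 00.

d1c10000000000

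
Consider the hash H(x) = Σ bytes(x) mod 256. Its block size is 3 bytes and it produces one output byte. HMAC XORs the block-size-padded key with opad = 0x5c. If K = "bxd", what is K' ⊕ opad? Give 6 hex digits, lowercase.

3e2438

Key "bxd" = 62 78 64 is exactly B = 3 bytes: K' = 62 78 64.
XOR each byte with 0x5c: 62⊕5c=3e, 78⊕5c=24, 64⊕5c=38.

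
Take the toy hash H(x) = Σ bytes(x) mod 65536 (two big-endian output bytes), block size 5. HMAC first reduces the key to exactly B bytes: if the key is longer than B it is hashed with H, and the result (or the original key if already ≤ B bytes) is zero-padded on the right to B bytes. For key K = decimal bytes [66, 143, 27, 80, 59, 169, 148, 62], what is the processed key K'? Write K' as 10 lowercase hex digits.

|K| = 8 > B = 5, so first hash the key.
H(K): sum = 66+143+27+80+59+169+148+62 = 754 → 02 f2.
Zero-pad H(K) = 02 f2 to 5 bytes: K' = 02 f2 00 00 00.

02f2000000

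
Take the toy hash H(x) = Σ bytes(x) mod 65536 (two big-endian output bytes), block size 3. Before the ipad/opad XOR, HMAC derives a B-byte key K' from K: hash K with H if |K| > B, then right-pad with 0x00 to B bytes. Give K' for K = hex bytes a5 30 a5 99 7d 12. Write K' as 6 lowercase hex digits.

|K| = 6 > B = 3, so first hash the key.
H(K): sum = 165+48+165+153+125+18 = 674 → 02 a2.
Zero-pad H(K) = 02 a2 to 3 bytes: K' = 02 a2 00.

02a200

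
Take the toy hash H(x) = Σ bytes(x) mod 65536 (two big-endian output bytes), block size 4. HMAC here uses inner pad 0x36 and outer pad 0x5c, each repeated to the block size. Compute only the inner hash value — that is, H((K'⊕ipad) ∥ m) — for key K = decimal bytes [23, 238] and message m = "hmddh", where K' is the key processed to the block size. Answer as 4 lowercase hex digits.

Key decimal bytes [23, 238] = 17 ee is 2 bytes ≤ B = 4; zero-pad to 4 bytes: K' = 17 ee 00 00.
K' ⊕ ipad = 21 d8 36 36.
Inner input = 21 d8 36 36 ∥ 68 6d 64 64 68.
Inner hash: sum = 33+216+54+54+104+109+100+100+104 = 874 → 03 6a.

036a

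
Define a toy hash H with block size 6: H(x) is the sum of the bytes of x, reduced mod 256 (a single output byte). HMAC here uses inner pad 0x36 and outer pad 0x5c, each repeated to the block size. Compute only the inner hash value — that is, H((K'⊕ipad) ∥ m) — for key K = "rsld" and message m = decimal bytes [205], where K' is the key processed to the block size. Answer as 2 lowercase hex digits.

6e

Key "rsld" = 72 73 6c 64 is 4 bytes ≤ B = 6; zero-pad to 6 bytes: K' = 72 73 6c 64 00 00.
K' ⊕ ipad = 44 45 5a 52 36 36.
Inner input = 44 45 5a 52 36 36 ∥ cd.
Inner hash: sum = 68+69+90+82+54+54+205 = 622; mod 256 = 110 → 6e.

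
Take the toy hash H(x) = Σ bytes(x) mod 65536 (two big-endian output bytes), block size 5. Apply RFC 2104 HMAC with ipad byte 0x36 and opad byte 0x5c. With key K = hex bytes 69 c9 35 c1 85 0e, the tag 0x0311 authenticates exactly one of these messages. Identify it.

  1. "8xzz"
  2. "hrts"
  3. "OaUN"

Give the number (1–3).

3

Key hex bytes 69 c9 35 c1 85 0e is 6 bytes > B = 5, so hash it first: H(key) = 02 bb, then zero-pad to 5 bytes: K' = 02 bb 00 00 00.
K' ⊕ ipad = 34 8d 36 36 36; K' ⊕ opad = 5e e7 5c 5c 5c.
m1: inner = H(34 8d 36 36 36 38 78 7a 7a) = 03 07; tag = H(5e e7 5c 5c 5c 03 07) = 0263
m2: inner = H(34 8d 36 36 36 68 72 74 73) = 03 24; tag = H(5e e7 5c 5c 5c 03 24) = 0280
m3: inner = H(34 8d 36 36 36 4f 61 55 4e) = 02 b6; tag = H(5e e7 5c 5c 5c 02 b6) = 0311 ← matches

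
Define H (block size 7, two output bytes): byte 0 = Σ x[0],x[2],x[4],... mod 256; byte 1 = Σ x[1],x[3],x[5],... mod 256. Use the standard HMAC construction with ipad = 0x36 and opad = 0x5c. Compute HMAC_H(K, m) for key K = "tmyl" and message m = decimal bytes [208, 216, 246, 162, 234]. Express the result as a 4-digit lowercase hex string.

Key "tmyl" = 74 6d 79 6c is 4 bytes ≤ B = 7; zero-pad to 7 bytes: K' = 74 6d 79 6c 00 00 00.
K' ⊕ ipad = 42 5b 4f 5a 36 36 36.  K' ⊕ opad = 28 31 25 30 5c 5c 5c.
Inner input = (K'⊕ipad) ∥ m = 42 5b 4f 5a 36 36 36 ∥ d0 d8 f6 a2 ea.
Inner hash: even-index sum = 631 mod 256 = 119; odd-index sum = 923 mod 256 = 155 → 77 9b.
Outer input = (K'⊕opad) ∥ inner = 28 31 25 30 5c 5c 5c ∥ 77 9b.
Outer hash (tag): even-index sum = 416 mod 256 = 160; odd-index sum = 308 mod 256 = 52 → a0 34.

a034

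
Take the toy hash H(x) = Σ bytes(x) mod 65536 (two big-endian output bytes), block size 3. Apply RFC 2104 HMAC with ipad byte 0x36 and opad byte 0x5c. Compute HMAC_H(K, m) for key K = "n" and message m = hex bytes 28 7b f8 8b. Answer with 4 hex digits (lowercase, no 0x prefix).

Key "n" = 6e is 1 byte ≤ B = 3; zero-pad to 3 bytes: K' = 6e 00 00.
K' ⊕ ipad = 58 36 36.  K' ⊕ opad = 32 5c 5c.
Inner input = (K'⊕ipad) ∥ m = 58 36 36 ∥ 28 7b f8 8b.
Inner hash: sum = 88+54+54+40+123+248+139 = 746 → 02 ea.
Outer input = (K'⊕opad) ∥ inner = 32 5c 5c ∥ 02 ea.
Outer hash (tag): sum = 50+92+92+2+234 = 470 → 01 d6.

01d6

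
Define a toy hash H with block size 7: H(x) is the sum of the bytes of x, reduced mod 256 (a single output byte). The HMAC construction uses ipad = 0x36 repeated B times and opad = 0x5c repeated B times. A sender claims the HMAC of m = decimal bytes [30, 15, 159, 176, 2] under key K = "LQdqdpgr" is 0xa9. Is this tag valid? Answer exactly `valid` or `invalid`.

Key "LQdqdpgr" = 4c 51 64 71 64 70 67 72 is 8 bytes > B = 7, so hash it first: H(key) = 1f, then zero-pad to 7 bytes: K' = 1f 00 00 00 00 00 00.
K' ⊕ ipad = 29 36 36 36 36 36 36; K' ⊕ opad = 43 5c 5c 5c 5c 5c 5c.
Inner hash: sum = 41+54+54+54+54+54+54+30+15+159+176+2 = 747; mod 256 = 235 → eb.
Outer hash (recomputed tag): sum = 67+92+92+92+92+92+92+235 = 854; mod 256 = 86 → 56.
Recomputed tag = 56; claimed = a9 → mismatch.

invalid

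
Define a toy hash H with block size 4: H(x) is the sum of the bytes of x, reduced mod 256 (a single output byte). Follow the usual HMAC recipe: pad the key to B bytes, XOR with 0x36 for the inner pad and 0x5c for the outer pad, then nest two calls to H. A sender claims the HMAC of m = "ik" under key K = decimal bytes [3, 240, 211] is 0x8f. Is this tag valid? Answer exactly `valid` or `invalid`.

Key decimal bytes [3, 240, 211] = 03 f0 d3 is 3 bytes ≤ B = 4; zero-pad to 4 bytes: K' = 03 f0 d3 00.
K' ⊕ ipad = 35 c6 e5 36; K' ⊕ opad = 5f ac 8f 5c.
Inner hash: sum = 53+198+229+54+105+107 = 746; mod 256 = 234 → ea.
Outer hash (recomputed tag): sum = 95+172+143+92+234 = 736; mod 256 = 224 → e0.
Recomputed tag = e0; claimed = 8f → mismatch.

invalid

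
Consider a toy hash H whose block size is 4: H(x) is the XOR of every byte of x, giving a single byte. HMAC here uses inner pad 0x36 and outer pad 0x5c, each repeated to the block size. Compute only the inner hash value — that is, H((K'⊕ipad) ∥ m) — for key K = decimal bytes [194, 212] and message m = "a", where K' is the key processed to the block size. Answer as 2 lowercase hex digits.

77

Key decimal bytes [194, 212] = c2 d4 is 2 bytes ≤ B = 4; zero-pad to 4 bytes: K' = c2 d4 00 00.
K' ⊕ ipad = f4 e2 36 36.
Inner input = f4 e2 36 36 ∥ 61.
Inner hash: XOR f4⊕e2⊕36⊕36⊕61 = 77.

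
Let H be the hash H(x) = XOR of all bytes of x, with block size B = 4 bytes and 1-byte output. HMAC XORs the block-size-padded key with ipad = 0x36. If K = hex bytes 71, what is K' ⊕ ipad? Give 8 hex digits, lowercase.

Key hex bytes 71 is 1 byte ≤ B = 4; zero-pad to 4 bytes: K' = 71 00 00 00.
XOR each byte with 0x36: 71⊕36=47, 00⊕36=36, 00⊕36=36, 00⊕36=36.

47363636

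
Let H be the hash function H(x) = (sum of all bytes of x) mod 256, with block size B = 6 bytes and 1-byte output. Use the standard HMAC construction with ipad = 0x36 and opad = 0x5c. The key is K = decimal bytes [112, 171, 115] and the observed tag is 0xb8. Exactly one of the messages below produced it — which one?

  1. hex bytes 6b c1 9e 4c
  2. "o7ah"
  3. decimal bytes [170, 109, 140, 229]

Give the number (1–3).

3

Key decimal bytes [112, 171, 115] = 70 ab 73 is 3 bytes ≤ B = 6; zero-pad to 6 bytes: K' = 70 ab 73 00 00 00.
K' ⊕ ipad = 46 9d 45 36 36 36; K' ⊕ opad = 2c f7 2f 5c 5c 5c.
m1: inner = H(46 9d 45 36 36 36 6b c1 9e 4c) = e0; tag = H(2c f7 2f 5c 5c 5c e0) = 46
m2: inner = H(46 9d 45 36 36 36 6f 37 61 68) = 39; tag = H(2c f7 2f 5c 5c 5c 39) = 9f
m3: inner = H(46 9d 45 36 36 36 aa 6d 8c e5) = 52; tag = H(2c f7 2f 5c 5c 5c 52) = b8 ← matches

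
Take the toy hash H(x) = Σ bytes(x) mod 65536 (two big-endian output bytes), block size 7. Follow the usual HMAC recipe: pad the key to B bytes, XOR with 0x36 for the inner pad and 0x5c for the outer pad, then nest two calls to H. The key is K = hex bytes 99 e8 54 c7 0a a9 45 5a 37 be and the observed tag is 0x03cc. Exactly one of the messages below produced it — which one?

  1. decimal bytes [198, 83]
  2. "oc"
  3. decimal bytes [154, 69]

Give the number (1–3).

2

Key hex bytes 99 e8 54 c7 0a a9 45 5a 37 be is 10 bytes > B = 7, so hash it first: H(key) = 04 e3, then zero-pad to 7 bytes: K' = 04 e3 00 00 00 00 00.
K' ⊕ ipad = 32 d5 36 36 36 36 36; K' ⊕ opad = 58 bf 5c 5c 5c 5c 5c.
m1: inner = H(32 d5 36 36 36 36 36 c6 53) = 03 2e; tag = H(58 bf 5c 5c 5c 5c 5c 03 2e) = 0314
m2: inner = H(32 d5 36 36 36 36 36 6f 63) = 02 e7; tag = H(58 bf 5c 5c 5c 5c 5c 02 e7) = 03cc ← matches
m3: inner = H(32 d5 36 36 36 36 36 9a 45) = 02 f4; tag = H(58 bf 5c 5c 5c 5c 5c 02 f4) = 03d9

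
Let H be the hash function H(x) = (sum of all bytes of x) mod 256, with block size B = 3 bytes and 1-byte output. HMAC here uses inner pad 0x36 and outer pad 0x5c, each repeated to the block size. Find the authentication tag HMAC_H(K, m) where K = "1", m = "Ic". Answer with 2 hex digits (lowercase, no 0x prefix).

44

Key "1" = 31 is 1 byte ≤ B = 3; zero-pad to 3 bytes: K' = 31 00 00.
K' ⊕ ipad = 07 36 36.  K' ⊕ opad = 6d 5c 5c.
Inner input = (K'⊕ipad) ∥ m = 07 36 36 ∥ 49 63.
Inner hash: sum = 7+54+54+73+99 = 287; mod 256 = 31 → 1f.
Outer input = (K'⊕opad) ∥ inner = 6d 5c 5c ∥ 1f.
Outer hash (tag): sum = 109+92+92+31 = 324; mod 256 = 68 → 44.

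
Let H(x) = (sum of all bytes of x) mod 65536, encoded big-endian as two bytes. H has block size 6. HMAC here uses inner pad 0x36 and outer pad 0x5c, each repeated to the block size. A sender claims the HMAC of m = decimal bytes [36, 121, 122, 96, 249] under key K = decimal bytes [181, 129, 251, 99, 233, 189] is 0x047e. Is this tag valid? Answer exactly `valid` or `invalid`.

valid

Key decimal bytes [181, 129, 251, 99, 233, 189] = b5 81 fb 63 e9 bd is exactly B = 6 bytes: K' = b5 81 fb 63 e9 bd.
K' ⊕ ipad = 83 b7 cd 55 df 8b; K' ⊕ opad = e9 dd a7 3f b5 e1.
Inner hash: sum = 131+183+205+85+223+139+36+121+122+96+249 = 1590 → 06 36.
Outer hash (recomputed tag): sum = 233+221+167+63+181+225+6+54 = 1150 → 04 7e.
Recomputed tag = 047e; claimed = 047e → match.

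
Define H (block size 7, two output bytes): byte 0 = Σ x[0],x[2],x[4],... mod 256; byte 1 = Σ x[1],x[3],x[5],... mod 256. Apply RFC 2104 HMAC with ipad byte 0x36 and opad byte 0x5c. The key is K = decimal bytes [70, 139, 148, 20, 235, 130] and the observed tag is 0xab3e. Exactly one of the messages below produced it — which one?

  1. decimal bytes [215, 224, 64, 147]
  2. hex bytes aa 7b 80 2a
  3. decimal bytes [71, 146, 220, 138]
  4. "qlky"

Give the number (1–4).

Key decimal bytes [70, 139, 148, 20, 235, 130] = 46 8b 94 14 eb 82 is 6 bytes ≤ B = 7; zero-pad to 7 bytes: K' = 46 8b 94 14 eb 82 00.
K' ⊕ ipad = 70 bd a2 22 dd b4 36; K' ⊕ opad = 1a d7 c8 48 b7 de 5c.
m1: inner = H(70 bd a2 22 dd b4 36 d7 e0 40 93) = 98 aa; tag = H(1a d7 c8 48 b7 de 5c 98 aa) = 9f95
m2: inner = H(70 bd a2 22 dd b4 36 aa 7b 80 2a) = ca bd; tag = H(1a d7 c8 48 b7 de 5c ca bd) = b2c7
m3: inner = H(70 bd a2 22 dd b4 36 47 92 dc 8a) = 41 b6; tag = H(1a d7 c8 48 b7 de 5c 41 b6) = ab3e ← matches
m4: inner = H(70 bd a2 22 dd b4 36 71 6c 6b 79) = 0a 6f; tag = H(1a d7 c8 48 b7 de 5c 0a 6f) = 6407

3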